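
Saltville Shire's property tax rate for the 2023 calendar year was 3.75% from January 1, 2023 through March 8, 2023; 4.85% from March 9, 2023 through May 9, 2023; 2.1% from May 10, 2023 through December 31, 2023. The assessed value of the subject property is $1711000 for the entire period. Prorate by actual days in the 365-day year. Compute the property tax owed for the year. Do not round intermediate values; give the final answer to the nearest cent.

January 1 – March 8, 2023: 67 days at 3.75% → $1711000 × 3.75% × 67/365 = $11777.7740
March 9 – May 9, 2023: 62 days at 4.85% → $1711000 × 4.85% × 62/365 = $14095.8274
May 10 – December 31, 2023: 236 days at 2.1% → $1711000 × 2.1% × 236/365 = $23232.0986
Total = $49105.7000

$49105.70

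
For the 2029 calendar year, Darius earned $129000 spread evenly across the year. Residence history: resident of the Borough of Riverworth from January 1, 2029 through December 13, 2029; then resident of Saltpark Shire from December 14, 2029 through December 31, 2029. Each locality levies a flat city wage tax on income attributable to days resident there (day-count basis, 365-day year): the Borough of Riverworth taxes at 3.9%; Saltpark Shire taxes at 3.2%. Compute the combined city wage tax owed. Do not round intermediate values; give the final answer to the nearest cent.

$4986.47

The Borough of Riverworth, January 1 – December 13, 2029: 347 days → $129000 × 3.9% × 347/365 = $4782.8959
Saltpark Shire, December 14 – December 31, 2029: 18 days → $129000 × 3.2% × 18/365 = $203.5726
Total = $4986.4685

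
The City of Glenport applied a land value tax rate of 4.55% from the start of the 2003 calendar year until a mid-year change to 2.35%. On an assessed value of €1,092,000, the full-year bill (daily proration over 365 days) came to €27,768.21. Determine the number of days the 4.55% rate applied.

32 days

Let d = days at the first rate; then 365 − d days at the second rate.
€1,092,000 × [4.55%·d + 2.35%·(365−d)] / 365 = €27,768.21
Solving gives d = 32, so the new rate took effect on 2 February 2003.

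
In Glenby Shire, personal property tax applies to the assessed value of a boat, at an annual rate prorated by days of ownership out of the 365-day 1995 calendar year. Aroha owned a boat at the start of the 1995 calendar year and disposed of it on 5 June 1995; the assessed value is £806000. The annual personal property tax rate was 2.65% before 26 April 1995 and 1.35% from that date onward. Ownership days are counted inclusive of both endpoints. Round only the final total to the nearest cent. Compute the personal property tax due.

1 January – 25 April 1995: 115 days at 2.65% → £806000 × 2.65% × 115/365 = £6729.5479
26 April – 5 June 1995: 41 days at 1.35% → £806000 × 1.35% × 41/365 = £1222.2493
Total = £7951.7973

£7951.80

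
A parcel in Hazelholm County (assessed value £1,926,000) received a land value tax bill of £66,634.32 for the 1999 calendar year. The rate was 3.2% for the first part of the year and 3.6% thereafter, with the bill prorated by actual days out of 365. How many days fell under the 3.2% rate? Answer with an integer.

Let d = days at the first rate; then 365 − d days at the second rate.
£1,926,000 × [3.2%·d + 3.6%·(365−d)] / 365 = £66,634.32
Solving gives d = 128, so the new rate took effect on May 9, 1999.

128 days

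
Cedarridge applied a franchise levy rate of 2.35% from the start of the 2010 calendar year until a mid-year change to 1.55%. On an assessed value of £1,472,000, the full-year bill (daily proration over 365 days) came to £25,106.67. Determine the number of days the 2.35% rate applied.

Let d = days at the first rate; then 365 − d days at the second rate.
£1,472,000 × [2.35%·d + 1.55%·(365−d)] / 365 = £25,106.67
Solving gives d = 71, so the new rate took effect on March 13, 2010.

71 days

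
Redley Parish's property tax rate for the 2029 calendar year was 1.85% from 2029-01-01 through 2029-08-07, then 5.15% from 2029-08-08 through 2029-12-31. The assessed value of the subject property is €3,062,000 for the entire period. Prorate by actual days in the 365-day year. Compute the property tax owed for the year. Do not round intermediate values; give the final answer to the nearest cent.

2029-01-01 to 2029-08-07: 219 days at 1.85% → €3,062,000 × 1.85% × 219/365 = €33,988.2000
2029-08-08 to 2029-12-31: 146 days at 5.15% → €3,062,000 × 5.15% × 146/365 = €63,077.2000
Total = €97,065.4000

€97,065.40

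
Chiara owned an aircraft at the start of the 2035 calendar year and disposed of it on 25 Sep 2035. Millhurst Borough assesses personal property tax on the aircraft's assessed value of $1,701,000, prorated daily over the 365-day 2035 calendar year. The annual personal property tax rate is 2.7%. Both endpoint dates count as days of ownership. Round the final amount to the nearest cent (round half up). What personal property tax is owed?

$33,721.74

Days held (1 Jan – 25 Sep 2035): 268 out of 365
Tax = $1,701,000 × 2.7% × 268/365 = $33,721.7425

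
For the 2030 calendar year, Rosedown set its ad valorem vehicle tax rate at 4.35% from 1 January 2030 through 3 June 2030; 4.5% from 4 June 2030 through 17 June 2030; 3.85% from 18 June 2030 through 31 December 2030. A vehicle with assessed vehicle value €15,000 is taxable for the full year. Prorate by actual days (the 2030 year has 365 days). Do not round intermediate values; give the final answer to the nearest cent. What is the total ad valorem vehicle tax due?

€612.88

1 January – 3 June 2030: 154 days at 4.35% → €15,000 × 4.35% × 154/365 = €275.3014
4 June – 17 June 2030: 14 days at 4.5% → €15,000 × 4.5% × 14/365 = €25.8904
18 June – 31 December 2030: 197 days at 3.85% → €15,000 × 3.85% × 197/365 = €311.6918
Total = €612.8836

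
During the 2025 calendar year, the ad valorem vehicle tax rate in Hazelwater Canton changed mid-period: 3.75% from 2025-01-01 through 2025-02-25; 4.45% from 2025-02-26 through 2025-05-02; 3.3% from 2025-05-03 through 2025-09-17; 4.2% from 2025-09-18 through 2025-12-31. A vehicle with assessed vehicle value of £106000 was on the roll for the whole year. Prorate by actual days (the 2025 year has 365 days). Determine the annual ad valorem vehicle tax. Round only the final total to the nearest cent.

£4066.04

2025-01-01 to 2025-02-25: 56 days at 3.75% → £106000 × 3.75% × 56/365 = £609.8630
2025-02-26 to 2025-05-02: 66 days at 4.45% → £106000 × 4.45% × 66/365 = £852.9370
2025-05-03 to 2025-09-17: 138 days at 3.3% → £106000 × 3.3% × 138/365 = £1322.5315
2025-09-18 to 2025-12-31: 105 days at 4.2% → £106000 × 4.2% × 105/365 = £1280.7123
Total = £4066.0438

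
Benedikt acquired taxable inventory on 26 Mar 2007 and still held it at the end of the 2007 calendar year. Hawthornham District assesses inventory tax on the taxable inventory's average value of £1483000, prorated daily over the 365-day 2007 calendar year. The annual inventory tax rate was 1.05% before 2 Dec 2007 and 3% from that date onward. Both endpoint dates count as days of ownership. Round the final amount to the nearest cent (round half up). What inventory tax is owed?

£14364.78

26 Mar – 1 Dec 2007: 251 days at 1.05% → £1483000 × 1.05% × 251/365 = £10708.0726
2 Dec – 31 Dec 2007: 30 days at 3% → £1483000 × 3% × 30/365 = £3656.7123
Total = £14364.7849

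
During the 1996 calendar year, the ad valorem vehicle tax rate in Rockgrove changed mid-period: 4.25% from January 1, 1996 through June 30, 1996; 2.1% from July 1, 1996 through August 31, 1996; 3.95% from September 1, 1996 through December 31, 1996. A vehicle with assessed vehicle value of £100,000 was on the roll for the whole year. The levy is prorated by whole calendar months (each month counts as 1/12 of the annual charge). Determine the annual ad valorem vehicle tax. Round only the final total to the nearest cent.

£3,791.67

January 1 – June 30, 1996: 6 months at 4.25% → £100,000 × 4.25% × 6/12 = £2,125.0000
July 1 – August 31, 1996: 2 months at 2.1% → £100,000 × 2.1% × 2/12 = £350.0000
September 1 – December 31, 1996: 4 months at 3.95% → £100,000 × 3.95% × 4/12 = £1,316.6667
Total = £3,791.6667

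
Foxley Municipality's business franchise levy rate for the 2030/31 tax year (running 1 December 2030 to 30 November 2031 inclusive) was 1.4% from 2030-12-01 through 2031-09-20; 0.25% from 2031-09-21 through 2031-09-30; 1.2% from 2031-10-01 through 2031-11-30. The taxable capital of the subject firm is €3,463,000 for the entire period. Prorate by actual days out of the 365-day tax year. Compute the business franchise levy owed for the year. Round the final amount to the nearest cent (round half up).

2030-12-01 to 2031-09-20: 294 days at 1.4% → €3,463,000 × 1.4% × 294/365 = €39,051.2548
2031-09-21 to 2031-09-30: 10 days at 0.25% → €3,463,000 × 0.25% × 10/365 = €237.1918
2031-10-01 to 2031-11-30: 61 days at 1.2% → €3,463,000 × 1.2% × 61/365 = €6,944.9753
Total = €46,233.4219

€46,233.42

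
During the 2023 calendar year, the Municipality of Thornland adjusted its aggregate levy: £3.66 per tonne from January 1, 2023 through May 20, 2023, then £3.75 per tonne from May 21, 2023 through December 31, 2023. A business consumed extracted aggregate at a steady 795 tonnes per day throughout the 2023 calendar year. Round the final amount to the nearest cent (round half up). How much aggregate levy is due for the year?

January 1 – May 20, 2023: 140 days × 795 tonnes/day = 111,300 tonnes at £3.66/tonne → £407,358.00
May 21 – December 31, 2023: 225 days × 795 tonnes/day = 178,875 tonnes at £3.75/tonne → £670,781.25

£1,078,139.25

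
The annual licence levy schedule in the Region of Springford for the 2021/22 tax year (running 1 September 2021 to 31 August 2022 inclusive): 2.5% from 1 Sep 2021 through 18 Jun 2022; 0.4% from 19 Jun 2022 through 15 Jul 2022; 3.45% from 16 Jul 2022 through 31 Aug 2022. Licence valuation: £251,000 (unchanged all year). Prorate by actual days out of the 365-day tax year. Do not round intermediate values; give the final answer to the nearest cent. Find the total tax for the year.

1 Sep 2021 – 18 Jun 2022: 291 days at 2.5% → £251,000 × 2.5% × 291/365 = £5,002.8082
19 Jun – 15 Jul 2022: 27 days at 0.4% → £251,000 × 0.4% × 27/365 = £74.2685
16 Jul – 31 Aug 2022: 47 days at 3.45% → £251,000 × 3.45% × 47/365 = £1,115.0589
Total = £6,192.1356

£6,192.14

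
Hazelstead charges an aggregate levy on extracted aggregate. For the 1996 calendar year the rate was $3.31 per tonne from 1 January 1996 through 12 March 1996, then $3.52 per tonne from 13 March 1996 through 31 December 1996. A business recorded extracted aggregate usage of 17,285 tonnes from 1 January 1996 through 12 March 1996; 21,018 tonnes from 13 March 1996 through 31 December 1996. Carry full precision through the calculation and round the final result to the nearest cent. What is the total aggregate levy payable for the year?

1 January – 12 March 1996: 17,285 tonnes at $3.31/tonne → $57,213.35
13 March – 31 December 1996: 21,018 tonnes at $3.52/tonne → $73,983.36

$131,196.71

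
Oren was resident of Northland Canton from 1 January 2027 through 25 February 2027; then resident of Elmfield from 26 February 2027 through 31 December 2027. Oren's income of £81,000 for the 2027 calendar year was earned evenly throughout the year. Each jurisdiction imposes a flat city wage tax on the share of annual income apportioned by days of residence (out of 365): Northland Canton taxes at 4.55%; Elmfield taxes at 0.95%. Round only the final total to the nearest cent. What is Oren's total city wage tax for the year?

Northland Canton, 1 January – 25 February 2027: 56 days → £81,000 × 4.55% × 56/365 = £565.4466
Elmfield, 26 February – 31 December 2027: 309 days → £81,000 × 0.95% × 309/365 = £651.4397
Total = £1,216.8863

£1,216.89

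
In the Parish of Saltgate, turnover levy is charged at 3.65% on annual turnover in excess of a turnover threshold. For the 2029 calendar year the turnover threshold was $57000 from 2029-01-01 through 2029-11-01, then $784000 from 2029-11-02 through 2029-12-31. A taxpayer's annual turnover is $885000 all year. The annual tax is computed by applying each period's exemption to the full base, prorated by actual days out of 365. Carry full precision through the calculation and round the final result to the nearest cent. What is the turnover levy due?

$25860.00

2029-01-01 to 2029-11-01: 305 days, exemption $57000 → ($885000 − $57000) × 3.65% × 305/365 = $25254.0000
2029-11-02 to 2029-12-31: 60 days, exemption $784000 → ($885000 − $784000) × 3.65% × 60/365 = $606.0000
Total = $25860.0000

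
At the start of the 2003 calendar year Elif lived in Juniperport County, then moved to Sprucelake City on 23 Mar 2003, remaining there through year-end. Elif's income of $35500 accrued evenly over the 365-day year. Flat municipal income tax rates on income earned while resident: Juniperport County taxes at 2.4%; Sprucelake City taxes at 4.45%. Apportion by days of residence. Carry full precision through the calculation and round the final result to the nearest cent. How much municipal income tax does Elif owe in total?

$1418.25

Juniperport County, 1 Jan – 22 Mar 2003: 81 days → $35500 × 2.4% × 81/365 = $189.0740
Sprucelake City, 23 Mar – 31 Dec 2003: 284 days → $35500 × 4.45% × 284/365 = $1229.1753
Total = $1418.2493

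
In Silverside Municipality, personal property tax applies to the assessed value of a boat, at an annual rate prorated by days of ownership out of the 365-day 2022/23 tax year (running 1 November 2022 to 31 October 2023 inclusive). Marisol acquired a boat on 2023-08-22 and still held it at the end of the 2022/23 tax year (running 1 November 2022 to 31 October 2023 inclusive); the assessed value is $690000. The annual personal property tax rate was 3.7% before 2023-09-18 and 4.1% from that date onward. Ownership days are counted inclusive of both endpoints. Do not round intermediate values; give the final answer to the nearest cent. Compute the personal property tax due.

2023-08-22 to 2023-09-17: 27 days at 3.7% → $690000 × 3.7% × 27/365 = $1888.5205
2023-09-18 to 2023-10-31: 44 days at 4.1% → $690000 × 4.1% × 44/365 = $3410.3014
Total = $5298.8219

$5298.82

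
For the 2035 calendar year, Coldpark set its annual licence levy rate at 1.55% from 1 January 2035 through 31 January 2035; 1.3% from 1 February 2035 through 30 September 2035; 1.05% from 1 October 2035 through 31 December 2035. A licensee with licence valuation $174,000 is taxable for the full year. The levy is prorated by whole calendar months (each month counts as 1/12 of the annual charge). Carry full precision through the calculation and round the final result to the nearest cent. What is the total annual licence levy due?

1 January – 31 January 2035: 1 month at 1.55% → $174,000 × 1.55% × 1/12 = $224.7500
1 February – 30 September 2035: 8 months at 1.3% → $174,000 × 1.3% × 8/12 = $1,508.0000
1 October – 31 December 2035: 3 months at 1.05% → $174,000 × 1.05% × 3/12 = $456.7500
Total = $2,189.5000

$2,189.50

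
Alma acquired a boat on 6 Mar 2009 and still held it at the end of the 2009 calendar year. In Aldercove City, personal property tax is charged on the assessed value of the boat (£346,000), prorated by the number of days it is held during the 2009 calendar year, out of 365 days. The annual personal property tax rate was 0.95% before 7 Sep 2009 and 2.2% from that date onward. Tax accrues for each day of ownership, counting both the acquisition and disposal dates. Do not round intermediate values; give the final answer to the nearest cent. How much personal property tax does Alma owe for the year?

6 Mar – 6 Sep 2009: 185 days at 0.95% → £346,000 × 0.95% × 185/365 = £1,666.0137
7 Sep – 31 Dec 2009: 116 days at 2.2% → £346,000 × 2.2% × 116/365 = £2,419.1562
Total = £4,085.1699

£4,085.17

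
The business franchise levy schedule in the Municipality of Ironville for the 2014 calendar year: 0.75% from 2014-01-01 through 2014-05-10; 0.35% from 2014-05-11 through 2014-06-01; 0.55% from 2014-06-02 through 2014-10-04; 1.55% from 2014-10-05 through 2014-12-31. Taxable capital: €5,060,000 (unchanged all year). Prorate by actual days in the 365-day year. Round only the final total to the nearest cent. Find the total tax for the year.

€43,023.86

2014-01-01 to 2014-05-10: 130 days at 0.75% → €5,060,000 × 0.75% × 130/365 = €13,516.4384
2014-05-11 to 2014-06-01: 22 days at 0.35% → €5,060,000 × 0.35% × 22/365 = €1,067.4521
2014-06-02 to 2014-10-04: 125 days at 0.55% → €5,060,000 × 0.55% × 125/365 = €9,530.8219
2014-10-05 to 2014-12-31: 88 days at 1.55% → €5,060,000 × 1.55% × 88/365 = €18,909.1507
Total = €43,023.8630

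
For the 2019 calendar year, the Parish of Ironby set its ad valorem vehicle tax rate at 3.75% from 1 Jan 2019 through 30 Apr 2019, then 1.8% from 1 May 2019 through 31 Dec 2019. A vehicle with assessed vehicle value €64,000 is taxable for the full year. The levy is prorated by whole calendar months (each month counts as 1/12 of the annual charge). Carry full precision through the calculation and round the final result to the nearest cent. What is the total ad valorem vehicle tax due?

1 Jan – 30 Apr 2019: 4 months at 3.75% → €64,000 × 3.75% × 4/12 = €800.0000
1 May – 31 Dec 2019: 8 months at 1.8% → €64,000 × 1.8% × 8/12 = €768.0000
Total = €1,568.0000

€1,568.00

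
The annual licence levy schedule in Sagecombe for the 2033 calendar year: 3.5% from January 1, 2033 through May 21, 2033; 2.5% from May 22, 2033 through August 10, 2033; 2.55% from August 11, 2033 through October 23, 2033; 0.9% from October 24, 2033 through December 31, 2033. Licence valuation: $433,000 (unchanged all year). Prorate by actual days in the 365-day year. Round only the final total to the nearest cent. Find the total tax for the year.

January 1 – May 21, 2033: 141 days at 3.5% → $433,000 × 3.5% × 141/365 = $5,854.3973
May 22 – August 10, 2033: 81 days at 2.5% → $433,000 × 2.5% × 81/365 = $2,402.2603
August 11 – October 23, 2033: 74 days at 2.55% → $433,000 × 2.55% × 74/365 = $2,238.5507
October 24 – December 31, 2033: 69 days at 0.9% → $433,000 × 0.9% × 69/365 = $736.6932
Total = $11,231.9014

$11,231.90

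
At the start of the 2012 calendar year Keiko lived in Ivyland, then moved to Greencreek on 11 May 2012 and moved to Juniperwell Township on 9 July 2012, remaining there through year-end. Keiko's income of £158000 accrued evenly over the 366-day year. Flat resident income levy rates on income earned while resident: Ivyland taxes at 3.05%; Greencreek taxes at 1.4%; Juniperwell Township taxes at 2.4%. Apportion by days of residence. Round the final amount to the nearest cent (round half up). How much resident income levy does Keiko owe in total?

£3904.89

Ivyland, 1 January – 10 May 2012: 131 days → £158000 × 3.05% × 131/366 = £1724.8333
Greencreek, 11 May – 8 July 2012: 59 days → £158000 × 1.4% × 59/366 = £356.5792
Juniperwell Township, 9 July – 31 December 2012: 176 days → £158000 × 2.4% × 176/366 = £1823.4754
Total = £3904.8880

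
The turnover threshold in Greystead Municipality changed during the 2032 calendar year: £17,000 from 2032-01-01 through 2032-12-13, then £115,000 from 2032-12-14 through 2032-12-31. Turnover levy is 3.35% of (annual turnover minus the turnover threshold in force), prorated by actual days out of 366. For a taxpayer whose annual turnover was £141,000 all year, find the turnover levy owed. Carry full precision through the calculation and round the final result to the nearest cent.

£3,992.54

2032-01-01 to 2032-12-13: 348 days, exemption £17,000 → (£141,000 − £17,000) × 3.35% × 348/366 = £3,949.7049
2032-12-14 to 2032-12-31: 18 days, exemption £115,000 → (£141,000 − £115,000) × 3.35% × 18/366 = £42.8361
Total = £3,992.5410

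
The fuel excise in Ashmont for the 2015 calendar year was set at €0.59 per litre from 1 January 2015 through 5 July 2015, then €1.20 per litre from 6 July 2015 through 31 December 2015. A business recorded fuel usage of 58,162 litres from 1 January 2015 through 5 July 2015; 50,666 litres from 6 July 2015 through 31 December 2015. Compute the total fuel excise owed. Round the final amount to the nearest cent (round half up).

€95114.78

1 January – 5 July 2015: 58,162 litres at €0.59/litre → €34315.58
6 July – 31 December 2015: 50,666 litres at €1.20/litre → €60799.20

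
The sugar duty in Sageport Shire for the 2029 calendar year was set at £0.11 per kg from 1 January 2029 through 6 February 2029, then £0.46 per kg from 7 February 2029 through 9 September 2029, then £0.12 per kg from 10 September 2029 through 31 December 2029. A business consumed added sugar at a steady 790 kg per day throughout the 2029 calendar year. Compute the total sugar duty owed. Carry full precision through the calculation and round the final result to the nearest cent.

1 January – 6 February 2029: 37 days × 790 kg/day = 29,230 kg at £0.11/kg → £3,215.30
7 February – 9 September 2029: 215 days × 790 kg/day = 169,850 kg at £0.46/kg → £78,131.00
10 September – 31 December 2029: 113 days × 790 kg/day = 89,270 kg at £0.12/kg → £10,712.40

£92,058.70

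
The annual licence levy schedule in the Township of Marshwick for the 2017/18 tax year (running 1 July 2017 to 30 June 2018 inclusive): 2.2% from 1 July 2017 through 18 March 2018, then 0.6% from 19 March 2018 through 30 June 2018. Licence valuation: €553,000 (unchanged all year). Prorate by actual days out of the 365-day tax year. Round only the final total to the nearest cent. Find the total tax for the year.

€9,644.93

1 July 2017 – 18 March 2018: 261 days at 2.2% → €553,000 × 2.2% × 261/365 = €8,699.5233
19 March – 30 June 2018: 104 days at 0.6% → €553,000 × 0.6% × 104/365 = €945.4027
Total = €9,644.9260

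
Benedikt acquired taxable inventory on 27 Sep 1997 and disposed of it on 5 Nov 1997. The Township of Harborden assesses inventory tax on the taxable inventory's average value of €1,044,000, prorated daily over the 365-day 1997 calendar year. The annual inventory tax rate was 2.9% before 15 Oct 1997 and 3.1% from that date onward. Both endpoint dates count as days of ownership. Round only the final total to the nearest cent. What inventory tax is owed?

€3,443.77

27 Sep – 14 Oct 1997: 18 days at 2.9% → €1,044,000 × 2.9% × 18/365 = €1,493.0630
15 Oct – 5 Nov 1997: 22 days at 3.1% → €1,044,000 × 3.1% × 22/365 = €1,950.7068
Total = €3,443.7699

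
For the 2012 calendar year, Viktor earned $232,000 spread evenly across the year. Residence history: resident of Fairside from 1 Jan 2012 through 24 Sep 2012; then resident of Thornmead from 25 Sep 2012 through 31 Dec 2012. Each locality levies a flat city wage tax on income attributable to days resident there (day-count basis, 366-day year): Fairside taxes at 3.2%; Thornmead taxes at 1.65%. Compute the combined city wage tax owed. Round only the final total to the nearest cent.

Fairside, 1 Jan – 24 Sep 2012: 268 days → $232,000 × 3.2% × 268/366 = $5,436.1530
Thornmead, 25 Sep – 31 Dec 2012: 98 days → $232,000 × 1.65% × 98/366 = $1,024.9836
Total = $6,461.1366

$6,461.14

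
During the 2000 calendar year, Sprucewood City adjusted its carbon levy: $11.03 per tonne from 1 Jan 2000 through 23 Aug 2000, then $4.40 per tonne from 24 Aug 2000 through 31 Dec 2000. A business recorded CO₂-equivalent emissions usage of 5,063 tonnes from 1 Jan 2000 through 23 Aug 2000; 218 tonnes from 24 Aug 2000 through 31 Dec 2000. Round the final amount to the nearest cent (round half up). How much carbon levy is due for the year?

$56,804.09

1 Jan – 23 Aug 2000: 5,063 tonnes at $11.03/tonne → $55,844.89
24 Aug – 31 Dec 2000: 218 tonnes at $4.40/tonne → $959.20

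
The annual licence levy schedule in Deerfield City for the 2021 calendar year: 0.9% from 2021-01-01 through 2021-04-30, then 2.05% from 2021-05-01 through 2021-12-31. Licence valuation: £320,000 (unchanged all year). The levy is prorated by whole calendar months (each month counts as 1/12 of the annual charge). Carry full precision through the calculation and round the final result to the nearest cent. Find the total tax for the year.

£5,333.33

2021-01-01 to 2021-04-30: 4 months at 0.9% → £320,000 × 0.9% × 4/12 = £960.0000
2021-05-01 to 2021-12-31: 8 months at 2.05% → £320,000 × 2.05% × 8/12 = £4,373.3333
Total = £5,333.3333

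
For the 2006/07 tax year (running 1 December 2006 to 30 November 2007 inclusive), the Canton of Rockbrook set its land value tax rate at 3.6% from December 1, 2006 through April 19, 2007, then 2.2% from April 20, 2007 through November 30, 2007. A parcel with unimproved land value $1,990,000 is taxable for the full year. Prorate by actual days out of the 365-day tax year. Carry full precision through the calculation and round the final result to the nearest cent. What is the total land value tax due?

$54,466.03

December 1, 2006 – April 19, 2007: 140 days at 3.6% → $1,990,000 × 3.6% × 140/365 = $27,478.3562
April 20 – November 30, 2007: 225 days at 2.2% → $1,990,000 × 2.2% × 225/365 = $26,987.6712
Total = $54,466.0274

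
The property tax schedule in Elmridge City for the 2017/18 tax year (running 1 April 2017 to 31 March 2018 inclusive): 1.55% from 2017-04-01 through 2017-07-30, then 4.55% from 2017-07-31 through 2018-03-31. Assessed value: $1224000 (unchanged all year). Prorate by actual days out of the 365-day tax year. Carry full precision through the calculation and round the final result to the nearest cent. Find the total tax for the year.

$43519.07

2017-04-01 to 2017-07-30: 121 days at 1.55% → $1224000 × 1.55% × 121/365 = $6289.3479
2017-07-31 to 2018-03-31: 244 days at 4.55% → $1224000 × 4.55% × 244/365 = $37229.7205
Total = $43519.0685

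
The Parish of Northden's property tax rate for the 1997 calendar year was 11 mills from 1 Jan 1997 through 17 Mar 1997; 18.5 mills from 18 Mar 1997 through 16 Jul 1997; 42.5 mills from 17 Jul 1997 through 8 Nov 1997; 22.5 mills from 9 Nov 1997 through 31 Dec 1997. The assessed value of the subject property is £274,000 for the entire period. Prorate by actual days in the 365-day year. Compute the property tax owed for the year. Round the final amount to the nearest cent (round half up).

£6,872.15

1 Jan – 17 Mar 1997: 76 days at 11 mills → £274,000 × 1.1% × 76/365 = £627.5726
18 Mar – 16 Jul 1997: 121 days at 18.5 mills → £274,000 × 1.85% × 121/365 = £1,680.4082
17 Jul – 8 Nov 1997: 115 days at 42.5 mills → £274,000 × 4.25% × 115/365 = £3,668.9726
9 Nov – 31 Dec 1997: 53 days at 22.5 mills → £274,000 × 2.25% × 53/365 = £895.1918
Total = £6,872.1452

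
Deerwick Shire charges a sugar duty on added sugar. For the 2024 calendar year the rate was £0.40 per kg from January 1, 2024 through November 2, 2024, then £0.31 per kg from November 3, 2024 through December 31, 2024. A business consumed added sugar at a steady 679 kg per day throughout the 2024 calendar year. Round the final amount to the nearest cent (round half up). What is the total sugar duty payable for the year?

£95,800.11

January 1 – November 2, 2024: 307 days × 679 kg/day = 208,453 kg at £0.40/kg → £83,381.20
November 3 – December 31, 2024: 59 days × 679 kg/day = 40,061 kg at £0.31/kg → £12,418.91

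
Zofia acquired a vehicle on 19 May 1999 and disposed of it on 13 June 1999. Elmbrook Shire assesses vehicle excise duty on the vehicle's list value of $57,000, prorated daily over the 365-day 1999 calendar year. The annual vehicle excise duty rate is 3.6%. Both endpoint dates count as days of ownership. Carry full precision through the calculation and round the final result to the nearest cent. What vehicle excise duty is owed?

$146.17

Days held (19 May – 13 June 1999): 26 out of 365
Tax = $57,000 × 3.6% × 26/365 = $146.1699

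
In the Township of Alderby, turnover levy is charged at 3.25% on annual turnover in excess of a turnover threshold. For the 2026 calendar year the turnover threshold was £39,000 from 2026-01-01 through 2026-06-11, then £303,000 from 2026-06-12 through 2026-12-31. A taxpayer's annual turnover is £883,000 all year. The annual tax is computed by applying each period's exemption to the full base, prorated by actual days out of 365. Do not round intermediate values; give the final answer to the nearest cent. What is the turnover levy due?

2026-01-01 to 2026-06-11: 162 days, exemption £39,000 → (£883,000 − £39,000) × 3.25% × 162/365 = £12,174.4110
2026-06-12 to 2026-12-31: 203 days, exemption £303,000 → (£883,000 − £303,000) × 3.25% × 203/365 = £10,483.6986
Total = £22,658.1096

£22,658.11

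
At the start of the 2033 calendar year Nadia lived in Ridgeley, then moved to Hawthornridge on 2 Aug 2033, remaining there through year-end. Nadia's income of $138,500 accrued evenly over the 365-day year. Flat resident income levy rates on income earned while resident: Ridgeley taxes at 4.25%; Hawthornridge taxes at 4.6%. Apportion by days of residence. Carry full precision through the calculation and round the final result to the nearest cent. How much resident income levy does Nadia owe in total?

Ridgeley, 1 Jan – 1 Aug 2033: 213 days → $138,500 × 4.25% × 213/365 = $3,434.9897
Hawthornridge, 2 Aug – 31 Dec 2033: 152 days → $138,500 × 4.6% × 152/365 = $2,653.1288
Total = $6,088.1185

$6,088.12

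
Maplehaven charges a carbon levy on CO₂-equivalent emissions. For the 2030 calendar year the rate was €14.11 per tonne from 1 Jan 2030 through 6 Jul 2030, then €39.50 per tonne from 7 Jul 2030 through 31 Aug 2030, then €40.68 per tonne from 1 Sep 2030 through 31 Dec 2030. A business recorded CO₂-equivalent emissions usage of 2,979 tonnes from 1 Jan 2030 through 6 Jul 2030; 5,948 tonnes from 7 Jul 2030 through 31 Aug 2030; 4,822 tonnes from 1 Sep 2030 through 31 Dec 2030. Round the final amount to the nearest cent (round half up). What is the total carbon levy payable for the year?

1 Jan – 6 Jul 2030: 2,979 tonnes at €14.11/tonne → €42,033.69
7 Jul – 31 Aug 2030: 5,948 tonnes at €39.50/tonne → €234,946.00
1 Sep – 31 Dec 2030: 4,822 tonnes at €40.68/tonne → €196,158.96

€473,138.65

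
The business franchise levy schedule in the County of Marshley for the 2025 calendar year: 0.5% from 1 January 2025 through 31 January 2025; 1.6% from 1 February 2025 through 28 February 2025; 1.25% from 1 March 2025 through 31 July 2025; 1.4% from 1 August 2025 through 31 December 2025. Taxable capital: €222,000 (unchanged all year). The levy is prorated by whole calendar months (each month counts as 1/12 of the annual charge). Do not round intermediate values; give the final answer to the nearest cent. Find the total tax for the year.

1 January – 31 January 2025: 1 month at 0.5% → €222,000 × 0.5% × 1/12 = €92.5000
1 February – 28 February 2025: 1 month at 1.6% → €222,000 × 1.6% × 1/12 = €296.0000
1 March – 31 July 2025: 5 months at 1.25% → €222,000 × 1.25% × 5/12 = €1,156.2500
1 August – 31 December 2025: 5 months at 1.4% → €222,000 × 1.4% × 5/12 = €1,295.0000
Total = €2,839.7500

€2,839.75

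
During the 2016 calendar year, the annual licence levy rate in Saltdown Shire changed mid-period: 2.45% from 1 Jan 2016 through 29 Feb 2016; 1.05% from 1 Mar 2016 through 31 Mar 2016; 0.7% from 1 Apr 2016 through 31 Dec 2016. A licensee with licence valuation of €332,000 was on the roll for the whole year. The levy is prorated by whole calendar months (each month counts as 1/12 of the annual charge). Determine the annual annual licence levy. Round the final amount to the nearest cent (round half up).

1 Jan – 29 Feb 2016: 2 months at 2.45% → €332,000 × 2.45% × 2/12 = €1,355.6667
1 Mar – 31 Mar 2016: 1 month at 1.05% → €332,000 × 1.05% × 1/12 = €290.5000
1 Apr – 31 Dec 2016: 9 months at 0.7% → €332,000 × 0.7% × 9/12 = €1,743.0000
Total = €3,389.1667

€3,389.17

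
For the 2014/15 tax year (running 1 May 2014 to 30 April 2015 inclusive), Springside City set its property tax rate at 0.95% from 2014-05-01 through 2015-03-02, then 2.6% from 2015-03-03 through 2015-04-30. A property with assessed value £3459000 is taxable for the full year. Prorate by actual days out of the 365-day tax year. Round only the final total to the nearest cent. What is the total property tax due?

£42086.08

2014-05-01 to 2015-03-02: 306 days at 0.95% → £3459000 × 0.95% × 306/365 = £27548.8027
2015-03-03 to 2015-04-30: 59 days at 2.6% → £3459000 × 2.6% × 59/365 = £14537.2767
Total = £42086.0795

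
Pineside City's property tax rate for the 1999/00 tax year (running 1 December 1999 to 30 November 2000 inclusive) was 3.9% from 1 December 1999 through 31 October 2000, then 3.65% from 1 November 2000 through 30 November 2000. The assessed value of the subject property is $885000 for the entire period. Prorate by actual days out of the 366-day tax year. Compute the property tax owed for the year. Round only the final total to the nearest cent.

1 December 1999 – 31 October 2000: 336 days at 3.9% → $885000 × 3.9% × 336/366 = $31685.9016
1 November – 30 November 2000: 30 days at 3.65% → $885000 × 3.65% × 30/366 = $2647.7459
Total = $34333.6475

$34333.65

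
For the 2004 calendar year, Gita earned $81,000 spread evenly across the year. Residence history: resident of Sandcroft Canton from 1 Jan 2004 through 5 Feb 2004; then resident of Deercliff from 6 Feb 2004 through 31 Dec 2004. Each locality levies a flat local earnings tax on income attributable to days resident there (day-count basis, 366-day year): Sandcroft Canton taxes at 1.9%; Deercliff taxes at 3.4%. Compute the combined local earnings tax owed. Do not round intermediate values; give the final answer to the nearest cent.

Sandcroft Canton, 1 Jan – 5 Feb 2004: 36 days → $81,000 × 1.9% × 36/366 = $151.3770
Deercliff, 6 Feb – 31 Dec 2004: 330 days → $81,000 × 3.4% × 330/366 = $2,483.1148
Total = $2,634.4918

$2,634.49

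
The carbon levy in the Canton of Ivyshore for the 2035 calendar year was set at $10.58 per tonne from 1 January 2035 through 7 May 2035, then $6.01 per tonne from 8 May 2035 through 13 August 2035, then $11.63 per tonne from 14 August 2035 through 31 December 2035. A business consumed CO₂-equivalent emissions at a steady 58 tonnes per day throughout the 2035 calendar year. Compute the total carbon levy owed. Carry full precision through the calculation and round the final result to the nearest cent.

$206528.72

1 January – 7 May 2035: 127 days × 58 tonnes/day = 7,366 tonnes at $10.58/tonne → $77932.28
8 May – 13 August 2035: 98 days × 58 tonnes/day = 5,684 tonnes at $6.01/tonne → $34160.84
14 August – 31 December 2035: 140 days × 58 tonnes/day = 8,120 tonnes at $11.63/tonne → $94435.60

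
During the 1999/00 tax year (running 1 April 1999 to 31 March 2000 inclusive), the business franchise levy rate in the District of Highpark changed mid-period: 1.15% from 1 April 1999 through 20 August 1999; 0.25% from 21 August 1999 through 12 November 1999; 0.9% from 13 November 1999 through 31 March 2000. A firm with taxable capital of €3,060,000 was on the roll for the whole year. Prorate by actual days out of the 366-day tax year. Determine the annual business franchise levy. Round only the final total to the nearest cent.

1 April – 20 August 1999: 142 days at 1.15% → €3,060,000 × 1.15% × 142/366 = €13,652.9508
21 August – 12 November 1999: 84 days at 0.25% → €3,060,000 × 0.25% × 84/366 = €1,755.7377
13 November 1999 – 31 March 2000: 140 days at 0.9% → €3,060,000 × 0.9% × 140/366 = €10,534.4262
Total = €25,943.1148

€25,943.11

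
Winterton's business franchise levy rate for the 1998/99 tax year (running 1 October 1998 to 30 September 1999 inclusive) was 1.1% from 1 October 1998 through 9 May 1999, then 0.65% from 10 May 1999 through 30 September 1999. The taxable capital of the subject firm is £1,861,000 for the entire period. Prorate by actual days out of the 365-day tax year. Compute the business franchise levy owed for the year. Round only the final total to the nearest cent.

£17,167.09

1 October 1998 – 9 May 1999: 221 days at 1.1% → £1,861,000 × 1.1% × 221/365 = £12,394.7699
10 May – 30 September 1999: 144 days at 0.65% → £1,861,000 × 0.65% × 144/365 = £4,772.3178
Total = £17,167.0877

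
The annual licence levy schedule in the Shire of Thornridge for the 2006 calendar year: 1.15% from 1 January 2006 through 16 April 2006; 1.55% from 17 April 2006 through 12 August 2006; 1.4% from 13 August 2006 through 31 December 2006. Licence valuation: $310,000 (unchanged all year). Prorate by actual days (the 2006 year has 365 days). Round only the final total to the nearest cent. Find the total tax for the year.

1 January – 16 April 2006: 106 days at 1.15% → $310,000 × 1.15% × 106/365 = $1,035.3151
17 April – 12 August 2006: 118 days at 1.55% → $310,000 × 1.55% × 118/365 = $1,553.3973
13 August – 31 December 2006: 141 days at 1.4% → $310,000 × 1.4% × 141/365 = $1,676.5479
Total = $4,265.2603

$4,265.26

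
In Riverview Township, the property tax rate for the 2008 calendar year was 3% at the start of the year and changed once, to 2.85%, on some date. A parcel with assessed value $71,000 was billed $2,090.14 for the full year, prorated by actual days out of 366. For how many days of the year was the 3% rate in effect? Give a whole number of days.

229 days

Let d = days at the first rate; then 366 − d days at the second rate.
$71,000 × [3%·d + 2.85%·(366−d)] / 366 = $2,090.14
Solving gives d = 229, so the new rate took effect on August 17, 2008.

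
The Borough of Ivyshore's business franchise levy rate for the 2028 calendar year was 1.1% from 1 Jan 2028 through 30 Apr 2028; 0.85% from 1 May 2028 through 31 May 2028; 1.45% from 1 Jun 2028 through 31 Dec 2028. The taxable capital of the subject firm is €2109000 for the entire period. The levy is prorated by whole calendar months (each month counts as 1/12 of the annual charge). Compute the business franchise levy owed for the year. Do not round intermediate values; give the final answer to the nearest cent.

1 Jan – 30 Apr 2028: 4 months at 1.1% → €2109000 × 1.1% × 4/12 = €7733.0000
1 May – 31 May 2028: 1 month at 0.85% → €2109000 × 0.85% × 1/12 = €1493.8750
1 Jun – 31 Dec 2028: 7 months at 1.45% → €2109000 × 1.45% × 7/12 = €17838.6250
Total = €27065.5000

€27065.50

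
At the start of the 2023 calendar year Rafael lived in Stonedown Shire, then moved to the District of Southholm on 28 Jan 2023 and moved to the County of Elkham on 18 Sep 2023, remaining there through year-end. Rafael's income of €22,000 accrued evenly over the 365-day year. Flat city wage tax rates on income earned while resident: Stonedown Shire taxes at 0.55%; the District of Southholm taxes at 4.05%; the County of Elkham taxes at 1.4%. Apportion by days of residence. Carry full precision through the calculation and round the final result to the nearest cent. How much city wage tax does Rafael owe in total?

€666.33

Stonedown Shire, 1 Jan – 27 Jan 2023: 27 days → €22,000 × 0.55% × 27/365 = €8.9507
The District of Southholm, 28 Jan – 17 Sep 2023: 233 days → €22,000 × 4.05% × 233/365 = €568.7753
The County of Elkham, 18 Sep – 31 Dec 2023: 105 days → €22,000 × 1.4% × 105/365 = €88.6027
Total = €666.3288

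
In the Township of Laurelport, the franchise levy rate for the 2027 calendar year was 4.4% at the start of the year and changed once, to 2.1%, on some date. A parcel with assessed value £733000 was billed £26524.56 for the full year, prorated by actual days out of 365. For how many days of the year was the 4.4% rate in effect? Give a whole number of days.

Let d = days at the first rate; then 365 − d days at the second rate.
£733000 × [4.4%·d + 2.1%·(365−d)] / 365 = £26524.56
Solving gives d = 241, so the new rate took effect on August 30, 2027.

241 days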